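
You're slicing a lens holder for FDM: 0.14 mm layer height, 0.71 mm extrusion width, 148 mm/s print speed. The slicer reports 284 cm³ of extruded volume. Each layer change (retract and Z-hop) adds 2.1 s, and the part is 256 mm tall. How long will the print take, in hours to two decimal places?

6.43 hours

Bead cross-section = 0.14 × 0.71, so 0.0994 mm².
Path length: 284000 mm³ / 0.0994 mm² → 2857142.9 mm.
Time extruding = 2857142.9 / 148 = 19305 s.
Layer count = ceil(256 / 0.14) = 1829.
Layer-change overhead = 1829 × 2.1, so 3840.9 s.
Total = 19305 + 3840.9 = 23145.9 s = 6.43 hours.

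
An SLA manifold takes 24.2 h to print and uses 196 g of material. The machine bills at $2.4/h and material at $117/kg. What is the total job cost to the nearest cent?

$81.01

Machine cost: 2.4 × 24.2 → $58.08.
Feedstock cost: 117 × 196/1000 → $22.932.
Total = 58.08 + 22.932 = 81.012 ≈ $81.01.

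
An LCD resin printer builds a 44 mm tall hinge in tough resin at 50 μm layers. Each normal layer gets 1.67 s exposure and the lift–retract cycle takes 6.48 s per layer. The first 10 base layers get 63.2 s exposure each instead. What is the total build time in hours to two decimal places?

Layers = ⌈44/0.05⌉ = 880.
Bottom layers: 10 × (63.2 + 6.48) → 696.8 s.
Regular layers: 870 × (1.67 + 6.48) → 7090.5 s.
Total = 696.8 + 7090.5 = 7787.3 s = 2.16 hours.

2.16 hours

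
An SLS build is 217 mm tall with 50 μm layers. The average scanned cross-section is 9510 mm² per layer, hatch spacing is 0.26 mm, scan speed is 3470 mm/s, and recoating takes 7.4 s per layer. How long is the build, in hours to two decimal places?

21.63 hours

Number of layers: 217 / 0.05 → 4340 (rounded up).
Scan path per layer = 9510 / 0.26, so 36576.9 mm.
Scan time per layer: 36576.9 / 3470 → 10.5409 s.
Per-layer time = 10.5409 + 7.4 = 17.9409 s.
Total: 4340 × 17.9409 s = 77863.506 s → 21.63 hours.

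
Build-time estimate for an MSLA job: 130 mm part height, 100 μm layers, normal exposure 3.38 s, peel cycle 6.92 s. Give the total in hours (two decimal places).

3.72 hours

Layers = ⌈130/0.1⌉ = 1300.
Per-layer time = 3.38 + 6.92, so 10.3 s.
Build time: 1300 × 10.3 s = 13390 s, i.e. 3.72 hours.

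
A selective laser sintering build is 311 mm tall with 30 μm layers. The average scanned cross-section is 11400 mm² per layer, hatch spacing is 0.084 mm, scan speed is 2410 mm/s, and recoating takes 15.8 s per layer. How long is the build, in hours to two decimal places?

207.67 hours

Number of layers: 311 / 0.03 → 10367 (rounded up).
Per-layer scan distance = 11400 / 0.084, so 135714.3 mm.
Laser time per layer: 135714.3 / 2410 → 56.313 s.
Per-layer time = 56.313 + 15.8 = 72.113 s.
Build time = 10367 × 72.113 = 747595.471 s = 207.67 hours.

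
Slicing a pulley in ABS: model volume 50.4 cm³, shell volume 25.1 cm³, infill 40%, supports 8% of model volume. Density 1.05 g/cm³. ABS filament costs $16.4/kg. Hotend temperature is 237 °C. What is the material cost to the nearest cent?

$0.68

Infill region: 50.4 − 25.1 → 25.3 cm³.
Deposited infill: 0.40 × 25.3 → 10.12 cm³.
Support = 0.08 × 50.4, so 4.032 cm³.
Total printed volume = 25.1 + 10.12 + 4.032 = 39.252 cm³.
Mass = 39.252 × 1.05 = 41.2146 g.
Cost = 41.2146 g / 1000 × $16.4/kg = $0.68.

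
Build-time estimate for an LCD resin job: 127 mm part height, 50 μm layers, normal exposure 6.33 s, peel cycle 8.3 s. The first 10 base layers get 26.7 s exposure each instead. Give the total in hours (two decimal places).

10.38 hours

Layers = ⌈127/0.05⌉ = 2540.
Burn-in layers: 10 × (26.7 + 8.3) → 350 s.
Remaining layers = 2530 × (6.33 + 8.3), so 37013.9 s.
Total = 350 + 37013.9 = 37363.9 s = 10.38 hours.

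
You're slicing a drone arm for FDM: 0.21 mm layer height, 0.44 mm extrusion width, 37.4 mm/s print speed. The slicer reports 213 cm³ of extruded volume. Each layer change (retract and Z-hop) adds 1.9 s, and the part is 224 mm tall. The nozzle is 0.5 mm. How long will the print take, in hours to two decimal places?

Extrusion cross-section = 0.21 × 0.44 = 0.0924 mm².
Path length: 213000 mm³ / 0.0924 mm² → 2305194.8 mm.
Extrusion time = 2305194.8 / 37.4, so 61636.2 s.
Number of layers: 224 / 0.21 → 1067 (rounded up).
Z-hop total: 1067 × 1.9 → 2027.3 s.
Altogether 61636.2 + 2027.3 = 63663.5 s, i.e. 17.68 hours.

17.68 hours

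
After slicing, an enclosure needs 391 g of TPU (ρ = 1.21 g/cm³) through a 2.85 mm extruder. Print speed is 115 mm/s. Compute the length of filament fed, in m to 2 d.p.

Volume = 391 g / 1.21 g·cm⁻³ = 323.1405 cm³ = 323140.5 mm³.
Filament cross-section = π × (2.85/2)² = 6.3794 mm².
L = V/A = 323140.5/6.3794 = 50653.74 mm → 50.65 m.

50.65 m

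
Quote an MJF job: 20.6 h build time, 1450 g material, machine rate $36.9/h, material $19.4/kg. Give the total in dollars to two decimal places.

Machine-time cost = 36.9 × 20.6 = $760.14.
Material charge = 19.4 × 1450/1000, so $28.13.
Total = 760.14 + 28.13 = $788.27.

$788.27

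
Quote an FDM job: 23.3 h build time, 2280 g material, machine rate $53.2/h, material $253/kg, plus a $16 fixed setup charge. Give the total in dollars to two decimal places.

Time charge = 53.2 × 23.3, so $1239.56.
Feedstock cost = 253 × 2280/1000, so $576.84.
Adding setup: 1239.56 + 576.84 + 16 → $1832.40.

$1832.40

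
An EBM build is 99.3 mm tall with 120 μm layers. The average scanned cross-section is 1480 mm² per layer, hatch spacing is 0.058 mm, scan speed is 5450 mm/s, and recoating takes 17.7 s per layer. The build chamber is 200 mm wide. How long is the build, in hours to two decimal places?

5.15 hours

Layers = ⌈99.3/0.12⌉ = 828.
Per-layer scan distance: 1480 / 0.058 → 25517.2 mm.
Scan time per layer = 25517.2 / 5450, so 4.6821 s.
Time per layer = 4.6821 + 17.7 = 22.3821 s.
Build time = 828 × 22.3821 = 18532.3788 s = 5.15 hours.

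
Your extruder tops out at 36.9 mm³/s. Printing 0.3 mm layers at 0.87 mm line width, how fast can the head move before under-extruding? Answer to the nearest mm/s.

141 mm/s

Bead cross-section = 0.3 × 0.87, so 0.261 mm².
v_max = Q/A = 36.9/0.261 = 141.38 mm/s → 141 mm/s.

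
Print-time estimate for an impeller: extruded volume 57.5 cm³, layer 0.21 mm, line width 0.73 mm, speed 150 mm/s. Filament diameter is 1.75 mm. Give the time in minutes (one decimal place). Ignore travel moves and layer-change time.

Line area = 0.21 × 0.73 = 0.1533 mm².
Total extruded path = 57500/0.1533 = 375081.5 mm.
Extrusion time = 375081.5 / 150 = 2500.5 s.
Converting: 2500.5 s = 41.7 minutes.

41.7 minutes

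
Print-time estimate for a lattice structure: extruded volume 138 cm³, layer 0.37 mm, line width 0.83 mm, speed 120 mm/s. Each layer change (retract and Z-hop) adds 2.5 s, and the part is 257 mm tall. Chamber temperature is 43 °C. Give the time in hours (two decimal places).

Line area = 0.37 × 0.83 = 0.3071 mm².
Total extruded path = 138000/0.3071 = 449365 mm.
Time extruding = 449365 / 120, so 3744.7 s.
Layers = ⌈257/0.37⌉ = 695.
Non-print overhead = 695 × 2.5 = 1737.5 s.
Total = 3744.7 + 1737.5 = 5482.2 s = 1.52 hours.

1.52 hours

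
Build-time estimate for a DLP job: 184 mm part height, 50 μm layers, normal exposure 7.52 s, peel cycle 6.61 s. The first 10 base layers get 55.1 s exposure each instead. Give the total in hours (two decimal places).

14.58 hours

Layers = ⌈184/0.05⌉ = 3680.
Burn-in layers = 10 × (55.1 + 6.61), so 617.1 s.
Remaining layers: 3670 × (7.52 + 6.61) → 51857.1 s.
Sum: 617.1 + 51857.1 = 52474.2 s → 14.58 hours.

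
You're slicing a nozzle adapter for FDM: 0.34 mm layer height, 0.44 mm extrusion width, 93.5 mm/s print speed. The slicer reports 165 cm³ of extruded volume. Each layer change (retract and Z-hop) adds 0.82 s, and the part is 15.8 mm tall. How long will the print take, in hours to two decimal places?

3.29 hours

Line area: 0.34 × 0.44 → 0.1496 mm².
Total extruded path = 165000/0.1496 = 1102941.2 mm.
Extrusion time = 1102941.2 / 93.5 = 11796.2 s.
Layer count = ceil(15.8 / 0.34) = 47.
Non-print overhead: 47 × 0.82 → 38.54 s.
Total = 11796.2 + 38.54 = 11834.74 s = 3.29 hours.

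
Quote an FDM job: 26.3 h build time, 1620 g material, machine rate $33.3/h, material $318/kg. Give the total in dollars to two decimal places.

Machine cost = 33.3 × 26.3 = $875.79.
Feedstock cost = 318 × 1620/1000 = $515.16.
Total = 875.79 + 515.16 = $1390.95.

$1390.95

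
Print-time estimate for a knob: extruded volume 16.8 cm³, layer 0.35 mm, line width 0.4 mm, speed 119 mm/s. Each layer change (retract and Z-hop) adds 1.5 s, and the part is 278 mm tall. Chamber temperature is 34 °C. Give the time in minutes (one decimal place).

Line area: 0.35 × 0.4 → 0.14 mm².
Total extruded path = 16800/0.14 = 120000 mm.
Print-move time = 120000 / 119, so 1008.4 s.
Number of layers: 278 / 0.35 → 795 (rounded up).
Layer-change overhead = 795 × 1.5 = 1192.5 s.
Total = 1008.4 + 1192.5 = 2200.9 s = 36.7 minutes.

36.7 minutes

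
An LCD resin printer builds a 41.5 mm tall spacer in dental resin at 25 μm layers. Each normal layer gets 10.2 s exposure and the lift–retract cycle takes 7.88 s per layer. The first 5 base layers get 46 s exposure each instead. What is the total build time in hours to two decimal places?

Layers = ⌈41.5/0.025⌉ = 1660.
Burn-in layers: 5 × (46 + 7.88) → 269.4 s.
Remaining layers: 1655 × (10.2 + 7.88) → 29922.4 s.
Total = 269.4 + 29922.4 = 30191.8 s = 8.39 hours.

8.39 hours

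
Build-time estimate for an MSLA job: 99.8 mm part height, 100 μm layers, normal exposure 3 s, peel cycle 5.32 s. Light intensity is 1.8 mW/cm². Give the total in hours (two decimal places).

Layer count = ceil(99.8 / 0.1) = 998.
Per-layer time: 3 + 5.32 → 8.32 s.
Total = 998 × 8.32 = 8303.36 s = 2.31 hours.

2.31 hours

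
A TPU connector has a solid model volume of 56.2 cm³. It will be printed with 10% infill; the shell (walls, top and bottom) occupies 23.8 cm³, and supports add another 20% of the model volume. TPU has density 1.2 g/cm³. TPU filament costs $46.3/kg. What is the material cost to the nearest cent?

Infill region = 56.2 − 23.8 = 32.4 cm³.
Infill volume = 0.10 × 32.4, so 3.24 cm³.
Support = 0.20 × 56.2, so 11.24 cm³.
Deposited volume = 23.8 + 3.24 + 11.24 = 38.28 cm³.
Mass = 38.28 × 1.2, so 45.936 g.
Cost = 45.936 g / 1000 × $46.3/kg = $2.13.

$2.13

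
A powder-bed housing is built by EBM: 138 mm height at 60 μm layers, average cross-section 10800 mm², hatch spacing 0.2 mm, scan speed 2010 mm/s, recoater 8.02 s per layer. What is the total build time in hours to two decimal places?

22.29 hours

Number of layers: 138 / 0.06 → 2300 (rounded up).
Per-layer scan distance: 10800 / 0.2 → 54000 mm.
Beam time per layer = 54000 / 2010 = 26.8657 s.
Layer cycle: 26.8657 + 8.02 → 34.8857 s.
2300 layers × 34.8857 s/layer = 80237.11 s, i.e. 22.29 hours.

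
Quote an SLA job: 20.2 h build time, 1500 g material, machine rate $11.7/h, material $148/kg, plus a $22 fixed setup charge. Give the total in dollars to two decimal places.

$480.34

Machine cost = 11.7 × 20.2 = $236.34.
Material charge = 148 × 1500/1000 = $222.00.
Adding setup: 236.34 + 222.00 + 22 → $480.34.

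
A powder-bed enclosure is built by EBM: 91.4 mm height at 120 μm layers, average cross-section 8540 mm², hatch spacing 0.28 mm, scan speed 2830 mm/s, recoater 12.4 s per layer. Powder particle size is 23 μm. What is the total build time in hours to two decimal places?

Layer count = ceil(91.4 / 0.12) = 762.
Per-layer scan distance: 8540 / 0.28 → 30500 mm.
Beam time per layer: 30500 / 2830 → 10.7774 s.
Per-layer time = 10.7774 + 12.4 = 23.1774 s.
Build time = 762 × 23.1774 = 17661.1788 s = 4.91 hours.

4.91 hours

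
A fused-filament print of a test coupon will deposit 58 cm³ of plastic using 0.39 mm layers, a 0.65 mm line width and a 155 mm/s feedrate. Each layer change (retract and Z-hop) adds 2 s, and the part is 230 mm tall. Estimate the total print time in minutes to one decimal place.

44.3 minutes

Bead cross-section = 0.39 × 0.65, so 0.2535 mm².
Toolpath length = 58 cm³ / 0.2535 mm² = 58000 / 0.2535 = 228796.8 mm.
Extrusion time: 228796.8 / 155 → 1476.1 s.
Number of layers: 230 / 0.39 → 590 (rounded up).
Z-hop total: 590 × 2 → 1180 s.
Total = 1476.1 + 1180 = 2656.1 s = 44.3 minutes.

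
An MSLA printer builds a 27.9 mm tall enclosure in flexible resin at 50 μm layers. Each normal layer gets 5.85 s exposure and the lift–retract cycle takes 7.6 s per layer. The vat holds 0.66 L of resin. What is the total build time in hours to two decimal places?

2.08 hours

Layer count = ceil(27.9 / 0.05) = 558.
Cycle time = 5.85 + 7.6, so 13.45 s.
Total = 558 × 13.45 = 7505.1 s = 2.08 hours.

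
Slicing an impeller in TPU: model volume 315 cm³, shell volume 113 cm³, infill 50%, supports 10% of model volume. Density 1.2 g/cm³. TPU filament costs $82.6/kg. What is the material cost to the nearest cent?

$24.33

Volume inside the shell = 315 − 113 = 202 cm³.
Infill deposited = 0.50 × 202 = 101 cm³.
Support = 0.10 × 315, so 31.5 cm³.
Total extruded: 113 + 101 + 31.5 → 245.5 cm³.
Mass: 245.5 × 1.2 → 294.6 g.
At $82.6/kg: 294.6/1000 × 82.6 = $24.33.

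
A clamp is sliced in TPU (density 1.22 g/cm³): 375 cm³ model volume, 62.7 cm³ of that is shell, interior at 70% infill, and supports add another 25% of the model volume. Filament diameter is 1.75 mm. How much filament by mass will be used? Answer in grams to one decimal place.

457.6 g

Infill region: 375 − 62.7 → 312.3 cm³.
Deposited infill: 0.70 × 312.3 → 218.61 cm³.
Support = 0.25 × 375, so 93.75 cm³.
Total printed volume = 62.7 + 218.61 + 93.75, so 375.06 cm³.
Mass: 375.06 × 1.22 → 457.5732 g.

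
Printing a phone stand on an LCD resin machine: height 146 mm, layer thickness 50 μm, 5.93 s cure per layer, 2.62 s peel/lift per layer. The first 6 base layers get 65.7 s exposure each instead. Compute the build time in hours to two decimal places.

7.03 hours

Layers = ⌈146/0.05⌉ = 2920.
Base layers = 6 × (65.7 + 2.62), so 409.92 s.
Regular layers = 2914 × (5.93 + 2.62), so 24914.7 s.
Sum: 409.92 + 24914.7 = 25324.62 s → 7.03 hours.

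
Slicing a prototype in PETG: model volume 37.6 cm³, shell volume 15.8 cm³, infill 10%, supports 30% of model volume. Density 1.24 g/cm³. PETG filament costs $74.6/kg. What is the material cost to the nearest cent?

Infill region = 37.6 − 15.8 = 21.8 cm³.
Infill volume: 0.10 × 21.8 → 2.18 cm³.
Support = 0.30 × 37.6, so 11.28 cm³.
Total extruded = 15.8 + 2.18 + 11.28 = 29.26 cm³.
Mass: 29.26 × 1.24 → 36.2824 g.
At $74.6/kg: 36.2824/1000 × 74.6 = $2.71.

$2.71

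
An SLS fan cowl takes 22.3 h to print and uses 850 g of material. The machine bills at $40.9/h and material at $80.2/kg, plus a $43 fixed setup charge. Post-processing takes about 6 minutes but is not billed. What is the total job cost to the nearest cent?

$1023.24

Time charge = 40.9 × 22.3 = $912.07.
Material cost = 80.2 × 850/1000 = $68.17.
Total = 912.07 + 68.17 + 43 = $1023.24.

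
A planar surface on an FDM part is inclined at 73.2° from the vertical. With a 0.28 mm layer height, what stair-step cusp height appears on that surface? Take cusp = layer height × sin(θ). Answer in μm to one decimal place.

268.0 μm

sin(73.2°) = 0.9573, so cusp = 0.28 × 0.9573 = 0.268044 mm → 268.0 μm.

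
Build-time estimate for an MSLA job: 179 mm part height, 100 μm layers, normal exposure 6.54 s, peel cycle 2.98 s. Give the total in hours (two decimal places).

4.73 hours

Number of layers: 179 / 0.1 → 1790 (rounded up).
Per-layer time: 6.54 + 2.98 → 9.52 s.
Build time: 1790 × 9.52 s = 17040.8 s, i.e. 4.73 hours.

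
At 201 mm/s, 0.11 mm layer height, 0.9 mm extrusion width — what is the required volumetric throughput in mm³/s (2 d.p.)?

19.90

Extrusion cross-section = 0.11 × 0.9 = 0.099 mm².
Volumetric flow = 201 × 0.099 = 19.90 mm³/s.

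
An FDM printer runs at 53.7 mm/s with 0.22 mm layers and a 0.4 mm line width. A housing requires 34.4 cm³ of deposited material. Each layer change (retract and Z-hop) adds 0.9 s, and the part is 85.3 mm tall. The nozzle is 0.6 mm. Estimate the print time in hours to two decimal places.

2.12 hours

Bead cross-section: 0.22 × 0.4 → 0.088 mm².
Toolpath length = 34.4 cm³ / 0.088 mm² = 34400 / 0.088 = 390909.1 mm.
Time extruding: 390909.1 / 53.7 → 7279.5 s.
Number of layers: 85.3 / 0.22 → 388 (rounded up).
Layer-change overhead: 388 × 0.9 → 349.2 s.
Total = 7279.5 + 349.2 = 7628.7 s = 2.12 hours.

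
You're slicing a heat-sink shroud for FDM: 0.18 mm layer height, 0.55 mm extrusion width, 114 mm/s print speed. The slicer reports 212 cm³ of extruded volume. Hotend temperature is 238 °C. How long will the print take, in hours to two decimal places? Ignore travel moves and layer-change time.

5.22 hours

Bead cross-section = 0.18 × 0.55, so 0.099 mm².
Toolpath length = 212 cm³ / 0.099 mm² = 212000 / 0.099 = 2141414.1 mm.
Time extruding = 2141414.1 / 114 = 18784.3 s.
18784.3 s = 5.22 hours.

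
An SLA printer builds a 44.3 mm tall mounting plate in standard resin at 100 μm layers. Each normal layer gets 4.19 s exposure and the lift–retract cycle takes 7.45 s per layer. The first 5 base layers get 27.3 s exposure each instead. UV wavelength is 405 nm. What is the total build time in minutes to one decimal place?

87.9 minutes

Layer count = ceil(44.3 / 0.1) = 443.
Burn-in layers: 5 × (27.3 + 7.45) → 173.75 s.
Normal layers = 438 × (4.19 + 7.45), so 5098.32 s.
Sum: 173.75 + 5098.32 = 5272.07 s → 87.9 minutes.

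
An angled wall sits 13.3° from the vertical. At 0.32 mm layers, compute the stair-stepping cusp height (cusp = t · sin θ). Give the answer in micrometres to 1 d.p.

73.6 μm

h_c = t·sin θ = 0.32 × 0.2300 = 0.0736 mm (73.6 μm).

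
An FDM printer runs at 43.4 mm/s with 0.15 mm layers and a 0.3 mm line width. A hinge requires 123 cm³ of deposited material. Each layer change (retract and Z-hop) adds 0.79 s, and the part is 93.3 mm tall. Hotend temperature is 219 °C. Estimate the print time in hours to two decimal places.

Bead cross-section: 0.15 × 0.3 → 0.045 mm².
Path length: 123000 mm³ / 0.045 mm² → 2733333.3 mm.
Print-move time: 2733333.3 / 43.4 → 62980 s.
Layer count = ceil(93.3 / 0.15) = 622.
Non-print overhead: 622 × 0.79 → 491.38 s.
Altogether 62980 + 491.38 = 63471.38 s, i.e. 17.63 hours.

17.63 hours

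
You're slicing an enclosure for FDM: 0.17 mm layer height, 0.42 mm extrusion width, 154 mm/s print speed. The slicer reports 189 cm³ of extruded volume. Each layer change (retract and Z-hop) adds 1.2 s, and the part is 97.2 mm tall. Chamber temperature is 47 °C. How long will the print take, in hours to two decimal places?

4.97 hours

Extrusion cross-section = 0.17 × 0.42 = 0.0714 mm².
Total extruded path = 189000/0.0714 = 2647058.8 mm.
Time extruding = 2647058.8 / 154, so 17188.7 s.
Layers = ⌈97.2/0.17⌉ = 572.
Non-print overhead = 572 × 1.2, so 686.4 s.
Total = 17188.7 + 686.4 = 17875.1 s = 4.97 hours.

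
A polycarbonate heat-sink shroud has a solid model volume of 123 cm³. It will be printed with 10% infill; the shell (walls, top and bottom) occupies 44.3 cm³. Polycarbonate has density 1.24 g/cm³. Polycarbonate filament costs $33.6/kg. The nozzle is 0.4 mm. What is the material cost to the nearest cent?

$2.17

Interior volume: 123 − 44.3 → 78.7 cm³.
Infill deposited = 0.10 × 78.7 = 7.87 cm³.
Total extruded = 44.3 + 7.87 = 52.17 cm³.
Mass = 52.17 × 1.24 = 64.6908 g.
Cost = 64.6908 g / 1000 × $33.6/kg = $2.17.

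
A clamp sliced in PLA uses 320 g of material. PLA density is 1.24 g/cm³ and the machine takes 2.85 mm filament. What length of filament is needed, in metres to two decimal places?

40.45 m

Volume = 320 g / 1.24 g·cm⁻³ = 258.0645 cm³ = 258064.5 mm³.
A = π r² = π × 1.425² = 6.3794 mm².
Length = 258064.5 / 6.3794 = 40452.79 mm = 40.45 m.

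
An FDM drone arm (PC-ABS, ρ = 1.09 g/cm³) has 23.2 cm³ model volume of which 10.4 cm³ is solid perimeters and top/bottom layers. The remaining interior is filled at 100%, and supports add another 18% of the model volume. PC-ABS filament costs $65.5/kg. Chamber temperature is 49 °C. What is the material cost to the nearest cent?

Interior volume: 23.2 − 10.4 → 12.8 cm³.
Infill deposited: 1.00 × 12.8 → 12.8 cm³.
Support: 0.18 × 23.2 → 4.176 cm³.
Deposited volume: 10.4 + 12.8 + 4.176 → 27.376 cm³.
Mass = 27.376 × 1.09 = 29.83984 g.
At $65.5/kg: 29.83984/1000 × 65.5 = $1.95.

$1.95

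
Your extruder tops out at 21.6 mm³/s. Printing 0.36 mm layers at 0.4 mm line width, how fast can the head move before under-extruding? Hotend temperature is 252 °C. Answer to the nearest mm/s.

A = 0.36 × 0.4 = 0.144 mm².
v_max = Q/A = 21.6/0.144 = 150.00 mm/s → 150 mm/s.

150 mm/s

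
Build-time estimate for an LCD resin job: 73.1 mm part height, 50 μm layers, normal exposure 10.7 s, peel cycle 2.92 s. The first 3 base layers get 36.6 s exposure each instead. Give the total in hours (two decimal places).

Layer count = ceil(73.1 / 0.05) = 1462.
Burn-in layers = 3 × (36.6 + 2.92) = 118.56 s.
Remaining layers = 1459 × (10.7 + 2.92), so 19871.58 s.
Total = 118.56 + 19871.58 = 19990.14 s = 5.55 hours.

5.55 hours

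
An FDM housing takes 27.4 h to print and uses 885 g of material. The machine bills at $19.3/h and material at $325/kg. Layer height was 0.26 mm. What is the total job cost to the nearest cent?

Time charge: 19.3 × 27.4 → $528.82.
Material charge = 325 × 885/1000, so $287.625.
Total = 528.82 + 287.625 = 816.445 ≈ $816.45.

$816.45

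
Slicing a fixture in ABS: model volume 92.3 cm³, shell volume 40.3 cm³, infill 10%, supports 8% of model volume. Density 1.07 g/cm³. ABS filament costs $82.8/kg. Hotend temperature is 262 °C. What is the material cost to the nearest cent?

$4.69

Infill region = 92.3 − 40.3, so 52 cm³.
Infill volume: 0.10 × 52 → 5.2 cm³.
Support: 0.08 × 92.3 → 7.384 cm³.
Deposited volume: 40.3 + 5.2 + 7.384 → 52.884 cm³.
Mass = 52.884 × 1.07, so 56.58588 g.
Cost = 56.58588 g / 1000 × $82.8/kg = $4.69.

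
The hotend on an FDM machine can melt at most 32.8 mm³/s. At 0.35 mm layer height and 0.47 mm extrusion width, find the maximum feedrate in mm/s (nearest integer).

199 mm/s

A = 0.35 × 0.47, so 0.1645 mm².
v_max = Q/A = 32.8/0.1645 = 199.39 mm/s → 199 mm/s.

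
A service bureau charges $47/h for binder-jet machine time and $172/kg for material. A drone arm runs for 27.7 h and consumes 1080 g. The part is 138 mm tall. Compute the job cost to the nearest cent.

Machine cost: 47 × 27.7 → $1301.90.
Feedstock cost = 172 × 1080/1000 = $185.76.
Total = 1301.90 + 185.76 = $1487.66.

$1487.66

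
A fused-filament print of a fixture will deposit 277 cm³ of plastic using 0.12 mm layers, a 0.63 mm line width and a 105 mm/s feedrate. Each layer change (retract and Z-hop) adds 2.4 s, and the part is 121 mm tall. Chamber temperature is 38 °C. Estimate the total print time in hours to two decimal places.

10.37 hours

Bead cross-section: 0.12 × 0.63 → 0.0756 mm².
Toolpath length = 277 cm³ / 0.0756 mm² = 277000 / 0.0756 = 3664021.2 mm.
Time extruding: 3664021.2 / 105 → 34895.4 s.
Layers = ⌈121/0.12⌉ = 1009.
Layer-change overhead = 1009 × 2.4 = 2421.6 s.
Altogether 34895.4 + 2421.6 = 37317 s, i.e. 10.37 hours.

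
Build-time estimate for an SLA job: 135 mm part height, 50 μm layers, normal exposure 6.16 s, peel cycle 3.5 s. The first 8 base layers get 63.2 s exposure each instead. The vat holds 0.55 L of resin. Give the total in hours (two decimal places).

Number of layers: 135 / 0.05 → 2700 (rounded up).
Base layers = 8 × (63.2 + 3.5), so 533.6 s.
Normal layers: 2692 × (6.16 + 3.5) → 26004.72 s.
Total = 533.6 + 26004.72 = 26538.32 s = 7.37 hours.

7.37 hours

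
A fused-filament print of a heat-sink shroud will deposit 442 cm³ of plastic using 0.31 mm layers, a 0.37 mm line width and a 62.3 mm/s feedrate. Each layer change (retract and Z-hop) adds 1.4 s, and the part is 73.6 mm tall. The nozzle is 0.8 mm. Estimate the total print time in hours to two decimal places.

Extrusion cross-section: 0.31 × 0.37 → 0.1147 mm².
Path length: 442000 mm³ / 0.1147 mm² → 3853531 mm.
Extrusion time: 3853531 / 62.3 → 61854.4 s.
Layers = ⌈73.6/0.31⌉ = 238.
Z-hop total: 238 × 1.4 → 333.2 s.
Total = 61854.4 + 333.2 = 62187.6 s = 17.27 hours.

17.27 hours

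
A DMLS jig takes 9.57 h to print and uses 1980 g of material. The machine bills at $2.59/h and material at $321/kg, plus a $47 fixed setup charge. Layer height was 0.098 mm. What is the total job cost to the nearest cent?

Machine cost: 2.59 × 9.57 → $24.7863.
Feedstock cost = 321 × 1980/1000, so $635.58.
Total = 24.7863 + 635.58 + 47 = 707.3663 ≈ $707.37.

$707.37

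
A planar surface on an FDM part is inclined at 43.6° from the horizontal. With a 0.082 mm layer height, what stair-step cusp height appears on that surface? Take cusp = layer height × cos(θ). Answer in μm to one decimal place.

59.4 μm

cos(43.6°) = 0.7242, so cusp = 0.082 × 0.7242 = 0.059384 mm → 59.4 μm.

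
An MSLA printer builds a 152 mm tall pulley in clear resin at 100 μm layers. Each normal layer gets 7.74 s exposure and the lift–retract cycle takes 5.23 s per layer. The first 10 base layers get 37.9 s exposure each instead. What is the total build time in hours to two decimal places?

5.56 hours

Layer count = ceil(152 / 0.1) = 1520.
Bottom layers = 10 × (37.9 + 5.23), so 431.3 s.
Normal layers = 1510 × (7.74 + 5.23), so 19584.7 s.
Sum: 431.3 + 19584.7 = 20016 s → 5.56 hours.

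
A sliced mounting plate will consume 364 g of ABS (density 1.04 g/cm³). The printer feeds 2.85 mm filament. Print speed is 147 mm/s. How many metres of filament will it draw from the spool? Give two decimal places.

54.86 m

Extruded volume: 364/1.04 = 350 cm³ (350000 mm³).
A = π r² = π × 1.425² = 6.3794 mm².
Length = 350000 / 6.3794 = 54864.09 mm = 54.86 m.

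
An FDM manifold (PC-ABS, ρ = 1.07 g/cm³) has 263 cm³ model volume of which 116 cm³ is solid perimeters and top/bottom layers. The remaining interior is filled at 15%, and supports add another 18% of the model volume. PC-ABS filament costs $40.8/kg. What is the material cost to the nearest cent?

$8.09

Infill region = 263 − 116, so 147 cm³.
Infill deposited: 0.15 × 147 → 22.05 cm³.
Support = 0.18 × 263 = 47.34 cm³.
Total printed volume = 116 + 22.05 + 47.34, so 185.39 cm³.
Mass = 185.39 × 1.07, so 198.3673 g.
Cost = 198.3673 g / 1000 × $40.8/kg = $8.09.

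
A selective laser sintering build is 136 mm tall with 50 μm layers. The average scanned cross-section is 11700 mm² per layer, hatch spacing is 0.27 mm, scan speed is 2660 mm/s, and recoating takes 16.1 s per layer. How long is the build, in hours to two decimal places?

24.47 hours

Number of layers: 136 / 0.05 → 2720 (rounded up).
Scan path per layer = 11700 / 0.27, so 43333.3 mm.
Scan time per layer = 43333.3 / 2660 = 16.2907 s.
Per-layer time = 16.2907 + 16.1, so 32.3907 s.
Build time = 2720 × 32.3907 = 88102.704 s = 24.47 hours.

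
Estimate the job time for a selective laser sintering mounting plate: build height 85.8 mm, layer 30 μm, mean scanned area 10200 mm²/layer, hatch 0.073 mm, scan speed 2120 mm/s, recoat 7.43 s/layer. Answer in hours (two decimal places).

Number of layers: 85.8 / 0.03 → 2860 (rounded up).
Per-layer scan distance: 10200 / 0.073 → 139726 mm.
Per-layer scan time = 139726 / 2120 = 65.9085 s.
Per-layer time = 65.9085 + 7.43, so 73.3385 s.
Total: 2860 × 73.3385 s = 209748.11 s → 58.26 hours.

58.26 hours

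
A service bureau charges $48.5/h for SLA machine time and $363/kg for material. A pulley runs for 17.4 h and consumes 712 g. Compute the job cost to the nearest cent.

$1102.36

Time charge: 48.5 × 17.4 → $843.90.
Material cost = 363 × 712/1000, so $258.456.
Total = 843.90 + 258.456 = 1102.356 ≈ $1102.36.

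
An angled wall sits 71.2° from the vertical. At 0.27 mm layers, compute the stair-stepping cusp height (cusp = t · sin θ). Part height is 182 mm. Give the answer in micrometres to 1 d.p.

h_c = t·sin θ = 0.27 × 0.9466 = 0.255582 mm (255.6 μm).

255.6 μm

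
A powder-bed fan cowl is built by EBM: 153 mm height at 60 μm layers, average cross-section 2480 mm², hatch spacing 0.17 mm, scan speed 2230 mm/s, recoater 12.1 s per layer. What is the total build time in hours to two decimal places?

Layer count = ceil(153 / 0.06) = 2550.
Scan path per layer = 2480 / 0.17, so 14588.2 mm.
Beam time per layer: 14588.2 / 2230 → 6.5418 s.
Per-layer time: 6.5418 + 12.1 → 18.6418 s.
Build time = 2550 × 18.6418 = 47536.59 s = 13.20 hours.

13.20 hours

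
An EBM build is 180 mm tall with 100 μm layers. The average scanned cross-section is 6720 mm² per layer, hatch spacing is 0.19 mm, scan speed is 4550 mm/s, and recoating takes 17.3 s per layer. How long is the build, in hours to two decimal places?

12.54 hours

Number of layers: 180 / 0.1 → 1800 (rounded up).
Per-layer scan distance = 6720 / 0.19, so 35368.4 mm.
Scan time per layer: 35368.4 / 4550 → 7.7733 s.
Time per layer = 7.7733 + 17.3 = 25.0733 s.
1800 layers × 25.0733 s/layer = 45131.94 s, i.e. 12.54 hours.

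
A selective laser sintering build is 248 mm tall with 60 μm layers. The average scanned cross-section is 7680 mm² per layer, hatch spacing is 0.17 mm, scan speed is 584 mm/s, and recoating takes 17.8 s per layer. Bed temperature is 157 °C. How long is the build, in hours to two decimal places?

109.27 hours

Layers = ⌈248/0.06⌉ = 4134.
Scan path per layer: 7680 / 0.17 → 45176.5 mm.
Scan time per layer = 45176.5 / 584, so 77.357 s.
Per-layer time: 77.357 + 17.8 → 95.157 s.
Build time = 4134 × 95.157 = 393379.038 s = 109.27 hours.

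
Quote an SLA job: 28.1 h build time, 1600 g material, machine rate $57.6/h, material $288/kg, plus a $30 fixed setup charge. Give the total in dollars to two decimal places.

$2109.36

Machine-time cost: 57.6 × 28.1 → $1618.56.
Material cost = 288 × 1600/1000, so $460.80.
Adding setup: 1618.56 + 460.80 + 30 → $2109.36.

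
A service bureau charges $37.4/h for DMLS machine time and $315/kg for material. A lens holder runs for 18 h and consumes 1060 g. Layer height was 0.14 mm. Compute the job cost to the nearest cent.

Time charge = 37.4 × 18, so $673.20.
Material cost = 315 × 1060/1000 = $333.90.
Total = 673.20 + 333.90 = $1007.10.

$1007.10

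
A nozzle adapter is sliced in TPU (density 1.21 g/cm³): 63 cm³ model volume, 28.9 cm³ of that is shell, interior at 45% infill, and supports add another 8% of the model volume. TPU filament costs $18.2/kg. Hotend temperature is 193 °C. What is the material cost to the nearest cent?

$1.09

Volume inside the shell = 63 − 28.9, so 34.1 cm³.
Infill volume = 0.45 × 34.1 = 15.345 cm³.
Support: 0.08 × 63 → 5.04 cm³.
Total extruded = 28.9 + 15.345 + 5.04, so 49.285 cm³.
Mass = 49.285 × 1.21 = 59.63485 g.
At $18.2/kg: 59.63485/1000 × 18.2 = $1.09.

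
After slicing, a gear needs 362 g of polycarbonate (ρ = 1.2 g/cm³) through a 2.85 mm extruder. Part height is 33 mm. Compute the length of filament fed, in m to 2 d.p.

47.29 m

Volume = 362 g / 1.2 g·cm⁻³ = 301.6667 cm³ = 301666.7 mm³.
Filament cross-section = π × (2.85/2)² = 6.3794 mm².
L = V/A = 301666.7/6.3794 = 47287.63 mm → 47.29 m.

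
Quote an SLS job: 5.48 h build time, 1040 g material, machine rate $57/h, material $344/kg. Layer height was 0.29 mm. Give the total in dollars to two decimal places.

$670.12

Time charge: 57 × 5.48 → $312.36.
Material cost: 344 × 1040/1000 → $357.76.
Job cost: 312.36 + 357.76 = $670.12.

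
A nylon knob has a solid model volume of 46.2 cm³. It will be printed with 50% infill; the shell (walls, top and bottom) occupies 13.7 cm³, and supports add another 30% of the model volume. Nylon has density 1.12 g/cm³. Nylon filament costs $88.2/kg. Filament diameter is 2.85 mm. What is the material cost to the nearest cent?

$4.33

Infill region: 46.2 − 13.7 → 32.5 cm³.
Deposited infill = 0.50 × 32.5, so 16.25 cm³.
Support: 0.30 × 46.2 → 13.86 cm³.
Total printed volume: 13.7 + 16.25 + 13.86 → 43.81 cm³.
Mass: 43.81 × 1.12 → 49.0672 g.
Cost = 49.0672 g / 1000 × $88.2/kg = $4.33.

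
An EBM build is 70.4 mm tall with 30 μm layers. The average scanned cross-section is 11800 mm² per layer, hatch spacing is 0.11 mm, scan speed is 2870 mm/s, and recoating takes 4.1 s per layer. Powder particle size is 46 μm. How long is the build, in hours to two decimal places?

27.04 hours

Layers = ⌈70.4/0.03⌉ = 2347.
Hatch length per layer: 11800 / 0.11 → 107272.7 mm.
Beam time per layer: 107272.7 / 2870 → 37.3772 s.
Layer cycle = 37.3772 + 4.1 = 41.4772 s.
2347 layers × 41.4772 s/layer = 97346.9884 s, i.e. 27.04 hours.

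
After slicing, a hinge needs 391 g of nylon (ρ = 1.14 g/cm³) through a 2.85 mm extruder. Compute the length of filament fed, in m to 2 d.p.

53.76 m

Volume = 391 g / 1.14 g·cm⁻³ = 342.9825 cm³ = 342982.5 mm³.
Filament cross-section = π × (2.85/2)² = 6.3794 mm².
L = V/A = 342982.5/6.3794 = 53764.07 mm → 53.76 m.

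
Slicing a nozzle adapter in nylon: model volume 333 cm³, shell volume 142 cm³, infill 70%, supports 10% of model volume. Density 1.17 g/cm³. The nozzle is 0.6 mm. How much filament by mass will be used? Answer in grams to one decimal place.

Volume inside the shell = 333 − 142 = 191 cm³.
Infill deposited: 0.70 × 191 → 133.7 cm³.
Support: 0.10 × 333 → 33.3 cm³.
Total extruded: 142 + 133.7 + 33.3 → 309 cm³.
Mass: 309 × 1.17 → 361.53 g.

361.5 g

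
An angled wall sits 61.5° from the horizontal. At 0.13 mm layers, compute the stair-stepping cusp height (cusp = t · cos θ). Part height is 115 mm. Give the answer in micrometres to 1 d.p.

62.0 μm

h_c = t·cos θ = 0.13 × 0.4772 = 0.062036 mm (62.0 μm).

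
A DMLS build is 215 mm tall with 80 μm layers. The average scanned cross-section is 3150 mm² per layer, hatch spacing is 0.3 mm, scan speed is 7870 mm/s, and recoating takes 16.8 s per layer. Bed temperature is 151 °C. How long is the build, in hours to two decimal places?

13.54 hours

Layers = ⌈215/0.08⌉ = 2688.
Hatch length per layer = 3150 / 0.3 = 10500 mm.
Per-layer scan time = 10500 / 7870 = 1.3342 s.
Layer cycle = 1.3342 + 16.8 = 18.1342 s.
2688 layers × 18.1342 s/layer = 48744.7296 s, i.e. 13.54 hours.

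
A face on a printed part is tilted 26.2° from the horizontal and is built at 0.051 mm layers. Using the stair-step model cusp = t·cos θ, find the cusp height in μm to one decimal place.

45.8 μm

Cusp = layer height × cos(26.2°) = 0.051 × 0.8973 = 0.045762 mm = 45.8 μm.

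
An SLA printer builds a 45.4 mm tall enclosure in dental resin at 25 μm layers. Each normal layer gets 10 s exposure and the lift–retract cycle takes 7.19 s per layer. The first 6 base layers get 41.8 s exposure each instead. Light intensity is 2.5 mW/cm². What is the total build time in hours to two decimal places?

Layer count = ceil(45.4 / 0.025) = 1816.
Bottom layers = 6 × (41.8 + 7.19), so 293.94 s.
Remaining layers: 1810 × (10 + 7.19) → 31113.9 s.
Sum: 293.94 + 31113.9 = 31407.84 s → 8.72 hours.

8.72 hours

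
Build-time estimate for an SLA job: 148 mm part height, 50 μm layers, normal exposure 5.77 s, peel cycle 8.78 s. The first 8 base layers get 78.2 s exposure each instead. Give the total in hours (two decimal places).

Number of layers: 148 / 0.05 → 2960 (rounded up).
Base layers = 8 × (78.2 + 8.78) = 695.84 s.
Regular layers = 2952 × (5.77 + 8.78), so 42951.6 s.
Total = 695.84 + 42951.6 = 43647.44 s = 12.12 hours.

12.12 hours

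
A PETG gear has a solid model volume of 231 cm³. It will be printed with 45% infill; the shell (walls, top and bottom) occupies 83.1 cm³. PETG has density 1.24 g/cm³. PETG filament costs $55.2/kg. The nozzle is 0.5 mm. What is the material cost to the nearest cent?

$10.24

Volume inside the shell = 231 − 83.1 = 147.9 cm³.
Infill deposited = 0.45 × 147.9 = 66.555 cm³.
Total printed volume: 83.1 + 66.555 → 149.655 cm³.
Mass = 149.655 × 1.24 = 185.5722 g.
Cost = 185.5722 g / 1000 × $55.2/kg = $10.24.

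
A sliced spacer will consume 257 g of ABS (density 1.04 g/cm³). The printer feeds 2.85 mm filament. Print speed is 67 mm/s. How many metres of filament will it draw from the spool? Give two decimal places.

38.74 m

Extruded volume: 257/1.04 = 247.1154 cm³ (247115.4 mm³).
A = π r² = π × 1.425² = 6.3794 mm².
Length = 247115.4 / 6.3794 = 38736.46 mm = 38.74 m.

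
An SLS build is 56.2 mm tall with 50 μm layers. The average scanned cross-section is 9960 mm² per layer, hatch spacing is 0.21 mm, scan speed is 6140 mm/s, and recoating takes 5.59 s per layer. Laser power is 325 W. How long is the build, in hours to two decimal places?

Number of layers: 56.2 / 0.05 → 1124 (rounded up).
Hatch length per layer = 9960 / 0.21, so 47428.6 mm.
Per-layer scan time: 47428.6 / 6140 → 7.7245 s.
Per-layer time = 7.7245 + 5.59, so 13.3145 s.
Total: 1124 × 13.3145 s = 14965.498 s → 4.16 hours.

4.16 hours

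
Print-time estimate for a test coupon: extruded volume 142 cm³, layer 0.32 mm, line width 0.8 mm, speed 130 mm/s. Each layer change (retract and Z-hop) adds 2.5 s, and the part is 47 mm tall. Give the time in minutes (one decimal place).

77.2 minutes

Bead cross-section: 0.32 × 0.8 → 0.256 mm².
Toolpath length = 142 cm³ / 0.256 mm² = 142000 / 0.256 = 554687.5 mm.
Time extruding = 554687.5 / 130 = 4266.8 s.
Number of layers: 47 / 0.32 → 147 (rounded up).
Z-hop total = 147 × 2.5, so 367.5 s.
Altogether 4266.8 + 367.5 = 4634.3 s, i.e. 77.2 minutes.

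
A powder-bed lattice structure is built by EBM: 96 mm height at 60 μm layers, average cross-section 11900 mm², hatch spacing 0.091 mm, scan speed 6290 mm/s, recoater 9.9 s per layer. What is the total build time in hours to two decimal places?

Number of layers: 96 / 0.06 → 1600 (rounded up).
Scan path per layer = 11900 / 0.091 = 130769.2 mm.
Scan time per layer = 130769.2 / 6290 = 20.79 s.
Per-layer time = 20.79 + 9.9, so 30.69 s.
Total: 1600 × 30.69 s = 49104 s → 13.64 hours.

13.64 hours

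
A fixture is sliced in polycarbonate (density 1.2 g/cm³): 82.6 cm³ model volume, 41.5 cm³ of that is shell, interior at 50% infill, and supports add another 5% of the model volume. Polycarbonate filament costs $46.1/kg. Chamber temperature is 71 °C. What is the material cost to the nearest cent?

$3.66

Interior volume: 82.6 − 41.5 → 41.1 cm³.
Infill deposited = 0.50 × 41.1, so 20.55 cm³.
Support = 0.05 × 82.6 = 4.13 cm³.
Deposited volume = 41.5 + 20.55 + 4.13 = 66.18 cm³.
Mass = 66.18 × 1.2, so 79.416 g.
Cost = 79.416 g / 1000 × $46.1/kg = $3.66.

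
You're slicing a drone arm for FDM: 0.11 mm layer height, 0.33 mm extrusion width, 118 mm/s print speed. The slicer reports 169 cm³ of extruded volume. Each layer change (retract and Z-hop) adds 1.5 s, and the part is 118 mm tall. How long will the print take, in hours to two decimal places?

11.41 hours

Bead cross-section = 0.11 × 0.33, so 0.0363 mm².
Toolpath length = 169 cm³ / 0.0363 mm² = 169000 / 0.0363 = 4655647.4 mm.
Print-move time = 4655647.4 / 118 = 39454.6 s.
Layers = ⌈118/0.11⌉ = 1073.
Z-hop total = 1073 × 1.5, so 1609.5 s.
Altogether 39454.6 + 1609.5 = 41064.1 s, i.e. 11.41 hours.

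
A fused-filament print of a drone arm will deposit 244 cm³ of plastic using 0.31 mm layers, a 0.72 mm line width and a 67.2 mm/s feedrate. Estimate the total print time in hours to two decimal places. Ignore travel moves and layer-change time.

4.52 hours

Line area = 0.31 × 0.72 = 0.2232 mm².
Toolpath length = 244 cm³ / 0.2232 mm² = 244000 / 0.2232 = 1093190 mm.
Extrusion time = 1093190 / 67.2, so 16267.7 s.
In the requested units: 16267.7 s = 4.52 hours.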